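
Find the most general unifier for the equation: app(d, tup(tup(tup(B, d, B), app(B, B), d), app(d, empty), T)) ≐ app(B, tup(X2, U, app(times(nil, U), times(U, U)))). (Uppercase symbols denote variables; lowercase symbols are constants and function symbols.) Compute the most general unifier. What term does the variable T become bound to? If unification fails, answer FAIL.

app(times(nil, app(d, empty)), times(app(d, empty), app(d, empty)))

Decompose app/2: d ≐ B,  tup(tup(tup(B, d, B), app(B, B), d), app(d, empty), T) ≐ tup(X2, U, app(times(nil, U), times(U, U))).
Bind B := d; substituting into the remaining equation gives: tup(tup(tup(d, d, d), app(d, d), d), app(d, empty), T) ≐ tup(X2, U, app(times(nil, U), times(U, U))).
Decompose tup/3: tup(tup(d, d, d), app(d, d), d) ≐ X2,  app(d, empty) ≐ U,  T ≐ app(times(nil, U), times(U, U)).
Bind X2 := tup(tup(d, d, d), app(d, d), d); no other remaining equation mentions X2.
Bind U := app(d, empty); substituting into the remaining equation gives: T ≐ app(times(nil, app(d, empty)), times(app(d, empty), app(d, empty))).
Bind T := app(times(nil, app(d, empty)), times(app(d, empty), app(d, empty))).
MGU = { B := d, X2 := tup(tup(d, d, d), app(d, d), d), U := app(d, empty), T := app(times(nil, app(d, empty)), times(app(d, empty), app(d, empty))) }, so T := app(times(nil, app(d, empty)), times(app(d, empty), app(d, empty))).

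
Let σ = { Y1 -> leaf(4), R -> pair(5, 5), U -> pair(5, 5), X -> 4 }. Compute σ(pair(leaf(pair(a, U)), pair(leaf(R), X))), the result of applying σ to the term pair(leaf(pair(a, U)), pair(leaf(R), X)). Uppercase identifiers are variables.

Replace each occurrence of R with pair(5, 5).
Replace each occurrence of U with pair(5, 5).
Replace each occurrence of X with 4.
Result: pair(leaf(pair(a, pair(5, 5))), pair(leaf(pair(5, 5)), 4)).

pair(leaf(pair(a, pair(5, 5))), pair(leaf(pair(5, 5)), 4))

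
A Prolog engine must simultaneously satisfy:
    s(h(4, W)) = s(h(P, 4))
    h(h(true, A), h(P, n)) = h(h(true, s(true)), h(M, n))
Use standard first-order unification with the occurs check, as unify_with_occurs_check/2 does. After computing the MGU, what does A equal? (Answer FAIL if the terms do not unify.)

s(true)

Decompose s/1: h(4, W) = h(P, 4).
Decompose h/2: 4 = P,  W = 4.
Bind P := 4; substituting into the one remaining equation that mentions P gives: h(h(true, A), h(4, n)) = h(h(true, s(true)), h(M, n)).
Bind W := 4; no other remaining equation mentions W.
Decompose h/2: h(true, A) = h(true, s(true)),  h(4, n) = h(M, n).
Decompose h/2: true = true,  A = s(true).
Delete trivial equation true = true.
Bind A := s(true); no other remaining equation mentions A.
Decompose h/2: 4 = M,  n = n.
Bind M := 4; no other remaining equation mentions M.
Delete trivial equation n = n.
MGU = { P -> 4, W -> 4, A -> s(true), M -> 4 }, so A -> s(true).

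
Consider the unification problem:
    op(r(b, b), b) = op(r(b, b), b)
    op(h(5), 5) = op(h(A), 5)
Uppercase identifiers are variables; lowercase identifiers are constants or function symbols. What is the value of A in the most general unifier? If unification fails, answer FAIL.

Delete trivial equation op(r(b, b), b) = op(r(b, b), b).
Decompose op/2: h(5) = h(A),  5 = 5.
Decompose h/1: 5 = A.
Bind A := 5; no other remaining equation mentions A.
Delete trivial equation 5 = 5.
MGU = { A -> 5 }, so A -> 5.

5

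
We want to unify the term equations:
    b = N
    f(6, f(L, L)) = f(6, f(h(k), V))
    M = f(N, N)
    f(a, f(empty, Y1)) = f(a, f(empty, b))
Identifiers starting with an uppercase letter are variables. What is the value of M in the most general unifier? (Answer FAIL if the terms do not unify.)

Bind N := b; substituting into the one remaining equation that mentions N gives: M = f(b, b).
Decompose f/2: 6 = 6,  f(L, L) = f(h(k), V).
Delete trivial equation 6 = 6.
Decompose f/2: L = h(k),  L = V.
Bind L := h(k); substituting into the one remaining equation that mentions L gives: h(k) = V.
Bind V := h(k); no other remaining equation mentions V.
Bind M := f(b, b); no other remaining equation mentions M.
Decompose f/2: a = a,  f(empty, Y1) = f(empty, b).
Delete trivial equation a = a.
Decompose f/2: empty = empty,  Y1 = b.
Delete trivial equation empty = empty.
Bind Y1 := b.
MGU = { N := b, L := h(k), V := h(k), M := f(b, b), Y1 := b }, so M := f(b, b).

f(b, b)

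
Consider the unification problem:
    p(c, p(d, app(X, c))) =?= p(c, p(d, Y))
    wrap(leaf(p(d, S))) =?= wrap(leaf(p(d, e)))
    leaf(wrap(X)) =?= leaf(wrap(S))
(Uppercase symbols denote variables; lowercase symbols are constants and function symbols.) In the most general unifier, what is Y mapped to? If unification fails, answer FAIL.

Decompose p/2: c =?= c,  p(d, app(X, c)) =?= p(d, Y).
Delete trivial equation c =?= c.
Decompose p/2: d =?= d,  app(X, c) =?= Y.
Delete trivial equation d =?= d.
Bind Y := app(X, c); no other remaining equation mentions Y.
Decompose wrap/1: leaf(p(d, S)) =?= leaf(p(d, e)).
Decompose leaf/1: p(d, S) =?= p(d, e).
Decompose p/2: d =?= d,  S =?= e.
Delete trivial equation d =?= d.
Bind S := e; substituting into the remaining equation gives: leaf(wrap(X)) =?= leaf(wrap(e)).
Decompose leaf/1: wrap(X) =?= wrap(e).
Decompose wrap/1: X =?= e.
Bind X := e. Substituting into the earlier binding gives Y := app(e, c).
MGU = { Y ↦ app(e, c), S ↦ e, X ↦ e }, so Y ↦ app(e, c).

app(e, c)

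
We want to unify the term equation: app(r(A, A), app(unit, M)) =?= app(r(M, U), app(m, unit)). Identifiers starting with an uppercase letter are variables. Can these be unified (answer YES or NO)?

NO

Decompose app/2: r(A, A) =?= r(M, U),  app(unit, M) =?= app(m, unit).
Decompose r/2: A =?= M,  A =?= U.
Bind A := M; substituting into the one remaining equation that mentions A gives: M =?= U.
Bind M := U; substituting into the remaining equation gives: app(unit, U) =?= app(m, unit). Substituting into the earlier binding gives A := U.
Decompose app/2: unit =?= m,  U =?= unit.
Clash: constants unit and m differ; no unifier exists.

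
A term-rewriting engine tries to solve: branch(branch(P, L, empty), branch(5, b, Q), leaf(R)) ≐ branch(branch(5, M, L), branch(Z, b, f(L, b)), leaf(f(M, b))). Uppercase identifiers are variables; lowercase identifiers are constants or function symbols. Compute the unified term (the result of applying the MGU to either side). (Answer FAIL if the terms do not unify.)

Decompose branch/3: branch(P, L, empty) ≐ branch(5, M, L),  branch(5, b, Q) ≐ branch(Z, b, f(L, b)),  leaf(R) ≐ leaf(f(M, b)).
Decompose branch/3: P ≐ 5,  L ≐ M,  empty ≐ L.
Bind P := 5; no other remaining equation mentions P.
Bind L := M; substituting into the 2 remaining equations that mention L gives: empty ≐ M,  branch(5, b, Q) ≐ branch(Z, b, f(M, b)).
Bind M := empty; substituting into the remaining equations gives: branch(5, b, Q) ≐ branch(Z, b, f(empty, b)),  leaf(R) ≐ leaf(f(empty, b)). Substituting into the earlier binding gives L := empty.
Decompose branch/3: 5 ≐ Z,  b ≐ b,  Q ≐ f(empty, b).
Bind Z := 5; no other remaining equation mentions Z.
Delete trivial equation b ≐ b.
Bind Q := f(empty, b); no other remaining equation mentions Q.
Decompose leaf/1: R ≐ f(empty, b).
Bind R := f(empty, b).
Applying the MGU to either side gives branch(branch(5, empty, empty), branch(5, b, f(empty, b)), leaf(f(empty, b))).

branch(branch(5, empty, empty), branch(5, b, f(empty, b)), leaf(f(empty, b)))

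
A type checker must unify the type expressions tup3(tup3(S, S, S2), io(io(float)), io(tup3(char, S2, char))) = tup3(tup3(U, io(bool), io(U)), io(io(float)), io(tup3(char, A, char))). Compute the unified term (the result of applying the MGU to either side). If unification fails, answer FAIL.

Decompose tup3/3: tup3(S, S, S2) = tup3(U, io(bool), io(U)),  io(io(float)) = io(io(float)),  io(tup3(char, S2, char)) = io(tup3(char, A, char)).
Decompose tup3/3: S = U,  S = io(bool),  S2 = io(U).
Bind S := U; substituting into the one remaining equation that mentions S gives: U = io(bool).
Bind U := io(bool); substituting into the one remaining equation that mentions U gives: S2 = io(io(bool)). Substituting into the earlier binding gives S := io(bool).
Bind S2 := io(io(bool)); substituting into the one remaining equation that mentions S2 gives: io(tup3(char, io(io(bool)), char)) = io(tup3(char, A, char)).
Delete trivial equation io(io(float)) = io(io(float)).
Decompose io/1: tup3(char, io(io(bool)), char) = tup3(char, A, char).
Decompose tup3/3: char = char,  io(io(bool)) = A,  char = char.
Delete trivial equation char = char.
Bind A := io(io(bool)); no other remaining equation mentions A.
Delete trivial equation char = char.
Applying the MGU to either side gives tup3(tup3(io(bool), io(bool), io(io(bool))), io(io(float)), io(tup3(char, io(io(bool)), char))).

tup3(tup3(io(bool), io(bool), io(io(bool))), io(io(float)), io(tup3(char, io(io(bool)), char)))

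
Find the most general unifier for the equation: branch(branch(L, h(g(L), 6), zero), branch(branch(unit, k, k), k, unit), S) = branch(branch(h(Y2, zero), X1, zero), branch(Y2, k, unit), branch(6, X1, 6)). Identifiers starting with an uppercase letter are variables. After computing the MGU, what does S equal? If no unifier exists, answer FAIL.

Decompose branch/3: branch(L, h(g(L), 6), zero) = branch(h(Y2, zero), X1, zero),  branch(branch(unit, k, k), k, unit) = branch(Y2, k, unit),  S = branch(6, X1, 6).
Decompose branch/3: L = h(Y2, zero),  h(g(L), 6) = X1,  zero = zero.
Bind L := h(Y2, zero); substituting into the one remaining equation that mentions L gives: h(g(h(Y2, zero)), 6) = X1.
Bind X1 := h(g(h(Y2, zero)), 6); substituting into the one remaining equation that mentions X1 gives: S = branch(6, h(g(h(Y2, zero)), 6), 6).
Delete trivial equation zero = zero.
Decompose branch/3: branch(unit, k, k) = Y2,  k = k,  unit = unit.
Bind Y2 := branch(unit, k, k); substituting into the one remaining equation that mentions Y2 gives: S = branch(6, h(g(h(branch(unit, k, k), zero)), 6), 6). Substituting into the earlier bindings gives L := h(branch(unit, k, k), zero), X1 := h(g(h(branch(unit, k, k), zero)), 6).
Delete trivial equation k = k.
Delete trivial equation unit = unit.
Bind S := branch(6, h(g(h(branch(unit, k, k), zero)), 6), 6).
MGU = { L ↦ h(branch(unit, k, k), zero), X1 ↦ h(g(h(branch(unit, k, k), zero)), 6), Y2 ↦ branch(unit, k, k), S ↦ branch(6, h(g(h(branch(unit, k, k), zero)), 6), 6) }, so S ↦ branch(6, h(g(h(branch(unit, k, k), zero)), 6), 6).

branch(6, h(g(h(branch(unit, k, k), zero)), 6), 6)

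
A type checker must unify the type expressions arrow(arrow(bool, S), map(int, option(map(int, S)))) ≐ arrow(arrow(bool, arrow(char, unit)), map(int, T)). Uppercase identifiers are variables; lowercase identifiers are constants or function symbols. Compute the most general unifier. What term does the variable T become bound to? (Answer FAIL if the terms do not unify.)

option(map(int, arrow(char, unit)))

Decompose arrow/2: arrow(bool, S) ≐ arrow(bool, arrow(char, unit)),  map(int, option(map(int, S))) ≐ map(int, T).
Decompose arrow/2: bool ≐ bool,  S ≐ arrow(char, unit).
Delete trivial equation bool ≐ bool.
Bind S := arrow(char, unit); substituting into the remaining equation gives: map(int, option(map(int, arrow(char, unit)))) ≐ map(int, T).
Decompose map/2: int ≐ int,  option(map(int, arrow(char, unit))) ≐ T.
Delete trivial equation int ≐ int.
Bind T := option(map(int, arrow(char, unit))).
MGU = { S -> arrow(char, unit), T -> option(map(int, arrow(char, unit))) }, so T -> option(map(int, arrow(char, unit))).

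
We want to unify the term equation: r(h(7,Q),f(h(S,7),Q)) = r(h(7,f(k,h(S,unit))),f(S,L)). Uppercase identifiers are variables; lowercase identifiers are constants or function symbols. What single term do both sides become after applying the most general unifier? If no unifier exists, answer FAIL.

FAIL

Decompose r/2: h(7,Q) = h(7,f(k,h(S,unit))),  f(h(S,7),Q) = f(S,L).
Decompose h/2: 7 = 7,  Q = f(k,h(S,unit)).
Delete trivial equation 7 = 7.
Bind Q := f(k,h(S,unit)); substituting into the remaining equation gives: f(h(S,7),f(k,h(S,unit))) = f(S,L).
Decompose f/2: h(S,7) = S,  f(k,h(S,unit)) = L.
Occurs check fails: S occurs in h(S,7); the equation S = h(S,7) has no finite solution.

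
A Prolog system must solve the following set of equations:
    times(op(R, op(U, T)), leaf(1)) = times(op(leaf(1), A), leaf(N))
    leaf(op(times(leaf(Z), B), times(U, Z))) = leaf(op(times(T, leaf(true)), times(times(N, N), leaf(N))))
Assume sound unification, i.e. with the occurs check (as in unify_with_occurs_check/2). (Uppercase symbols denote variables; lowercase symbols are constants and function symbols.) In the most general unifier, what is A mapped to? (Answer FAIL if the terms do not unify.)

op(times(1, 1), leaf(leaf(1)))

Decompose times/2: op(R, op(U, T)) = op(leaf(1), A),  leaf(1) = leaf(N).
Decompose op/2: R = leaf(1),  op(U, T) = A.
Bind R := leaf(1); no other remaining equation mentions R.
Bind A := op(U, T); no other remaining equation mentions A.
Decompose leaf/1: 1 = N.
Bind N := 1; substituting into the remaining equation gives: leaf(op(times(leaf(Z), B), times(U, Z))) = leaf(op(times(T, leaf(true)), times(times(1, 1), leaf(1)))).
Decompose leaf/1: op(times(leaf(Z), B), times(U, Z)) = op(times(T, leaf(true)), times(times(1, 1), leaf(1))).
Decompose op/2: times(leaf(Z), B) = times(T, leaf(true)),  times(U, Z) = times(times(1, 1), leaf(1)).
Decompose times/2: leaf(Z) = T,  B = leaf(true).
Bind T := leaf(Z); no other remaining equation mentions T. Substituting into the earlier binding gives A := op(U, leaf(Z)).
Bind B := leaf(true); no other remaining equation mentions B.
Decompose times/2: U = times(1, 1),  Z = leaf(1).
Bind U := times(1, 1); no other remaining equation mentions U. Substituting into the earlier binding gives A := op(times(1, 1), leaf(Z)).
Bind Z := leaf(1). Substituting into the earlier bindings gives A := op(times(1, 1), leaf(leaf(1))), T := leaf(leaf(1)).
MGU = { R ↦ leaf(1), A ↦ op(times(1, 1), leaf(leaf(1))), N ↦ 1, T ↦ leaf(leaf(1)), B ↦ leaf(true), U ↦ times(1, 1), Z ↦ leaf(1) }, so A ↦ op(times(1, 1), leaf(leaf(1))).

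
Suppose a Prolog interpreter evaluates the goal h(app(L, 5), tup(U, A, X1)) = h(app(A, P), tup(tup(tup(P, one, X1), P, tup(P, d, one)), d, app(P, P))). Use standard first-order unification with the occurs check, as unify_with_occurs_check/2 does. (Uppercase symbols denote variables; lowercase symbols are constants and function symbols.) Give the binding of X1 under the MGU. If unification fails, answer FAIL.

app(5, 5)

Decompose h/2: app(L, 5) = app(A, P),  tup(U, A, X1) = tup(tup(tup(P, one, X1), P, tup(P, d, one)), d, app(P, P)).
Decompose app/2: L = A,  5 = P.
Bind L := A; no other remaining equation mentions L.
Bind P := 5; substituting into the remaining equation gives: tup(U, A, X1) = tup(tup(tup(5, one, X1), 5, tup(5, d, one)), d, app(5, 5)).
Decompose tup/3: U = tup(tup(5, one, X1), 5, tup(5, d, one)),  A = d,  X1 = app(5, 5).
Bind U := tup(tup(5, one, X1), 5, tup(5, d, one)); no other remaining equation mentions U.
Bind A := d; no other remaining equation mentions A. Substituting into the earlier binding gives L := d.
Bind X1 := app(5, 5). Substituting into the earlier binding gives U := tup(tup(5, one, app(5, 5)), 5, tup(5, d, one)).
MGU = { L = d, P = 5, U = tup(tup(5, one, app(5, 5)), 5, tup(5, d, one)), A = d, X1 = app(5, 5) }, so X1 = app(5, 5).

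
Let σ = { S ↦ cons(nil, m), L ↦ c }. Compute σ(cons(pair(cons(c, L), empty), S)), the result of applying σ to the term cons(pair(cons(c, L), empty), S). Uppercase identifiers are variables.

cons(pair(cons(c, c), empty), cons(nil, m))

Replace each occurrence of S with cons(nil, m).
Replace each occurrence of L with c.
Result: cons(pair(cons(c, c), empty), cons(nil, m)).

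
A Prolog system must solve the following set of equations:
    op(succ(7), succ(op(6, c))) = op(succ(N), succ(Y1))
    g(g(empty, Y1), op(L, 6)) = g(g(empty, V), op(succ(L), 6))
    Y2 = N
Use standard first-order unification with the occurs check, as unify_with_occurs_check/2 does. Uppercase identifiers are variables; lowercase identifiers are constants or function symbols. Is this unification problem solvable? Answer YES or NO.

NO

Decompose op/2: succ(7) = succ(N),  succ(op(6, c)) = succ(Y1).
Decompose succ/1: 7 = N.
Bind N := 7; substituting into the one remaining equation that mentions N gives: Y2 = 7.
Decompose succ/1: op(6, c) = Y1.
Bind Y1 := op(6, c); substituting into the one remaining equation that mentions Y1 gives: g(g(empty, op(6, c)), op(L, 6)) = g(g(empty, V), op(succ(L), 6)).
Decompose g/2: g(empty, op(6, c)) = g(empty, V),  op(L, 6) = op(succ(L), 6).
Decompose g/2: empty = empty,  op(6, c) = V.
Delete trivial equation empty = empty.
Bind V := op(6, c); no other remaining equation mentions V.
Decompose op/2: L = succ(L),  6 = 6.
Occurs check fails: L occurs in succ(L); the equation L = succ(L) has no finite solution.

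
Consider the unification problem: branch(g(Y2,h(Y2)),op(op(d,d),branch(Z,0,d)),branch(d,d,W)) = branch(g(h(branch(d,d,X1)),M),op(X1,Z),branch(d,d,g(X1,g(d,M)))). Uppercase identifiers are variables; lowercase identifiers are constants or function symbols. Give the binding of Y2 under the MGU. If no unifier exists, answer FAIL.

Decompose branch/3: g(Y2,h(Y2)) = g(h(branch(d,d,X1)),M),  op(op(d,d),branch(Z,0,d)) = op(X1,Z),  branch(d,d,W) = branch(d,d,g(X1,g(d,M))).
Decompose g/2: Y2 = h(branch(d,d,X1)),  h(Y2) = M.
Bind Y2 := h(branch(d,d,X1)); substituting into the one remaining equation that mentions Y2 gives: h(h(branch(d,d,X1))) = M.
Bind M := h(h(branch(d,d,X1))); substituting into the one remaining equation that mentions M gives: branch(d,d,W) = branch(d,d,g(X1,g(d,h(h(branch(d,d,X1)))))).
Decompose op/2: op(d,d) = X1,  branch(Z,0,d) = Z.
Bind X1 := op(d,d); substituting into the one remaining equation that mentions X1 gives: branch(d,d,W) = branch(d,d,g(op(d,d),g(d,h(h(branch(d,d,op(d,d))))))). Substituting into the earlier bindings gives Y2 := h(branch(d,d,op(d,d))), M := h(h(branch(d,d,op(d,d)))).
Occurs check fails: Z occurs in branch(Z,0,d); the equation Z = branch(Z,0,d) has no finite solution.

FAIL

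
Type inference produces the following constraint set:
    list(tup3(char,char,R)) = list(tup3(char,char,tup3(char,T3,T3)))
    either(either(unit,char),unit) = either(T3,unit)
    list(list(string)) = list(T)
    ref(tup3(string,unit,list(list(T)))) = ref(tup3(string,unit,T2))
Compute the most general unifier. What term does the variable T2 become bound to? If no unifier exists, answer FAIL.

list(list(list(string)))

Decompose list/1: tup3(char,char,R) = tup3(char,char,tup3(char,T3,T3)).
Decompose tup3/3: char = char,  char = char,  R = tup3(char,T3,T3).
Delete trivial equation char = char.
Delete trivial equation char = char.
Bind R := tup3(char,T3,T3); no other remaining equation mentions R.
Decompose either/2: either(unit,char) = T3,  unit = unit.
Bind T3 := either(unit,char); no other remaining equation mentions T3. Substituting into the earlier binding gives R := tup3(char,either(unit,char),either(unit,char)).
Delete trivial equation unit = unit.
Decompose list/1: list(string) = T.
Bind T := list(string); substituting into the remaining equation gives: ref(tup3(string,unit,list(list(list(string))))) = ref(tup3(string,unit,T2)).
Decompose ref/1: tup3(string,unit,list(list(list(string)))) = tup3(string,unit,T2).
Decompose tup3/3: string = string,  unit = unit,  list(list(list(string))) = T2.
Delete trivial equation string = string.
Delete trivial equation unit = unit.
Bind T2 := list(list(list(string))).
MGU = { R ↦ tup3(char,either(unit,char),either(unit,char)), T3 ↦ either(unit,char), T ↦ list(string), T2 ↦ list(list(list(string))) }, so T2 ↦ list(list(list(string))).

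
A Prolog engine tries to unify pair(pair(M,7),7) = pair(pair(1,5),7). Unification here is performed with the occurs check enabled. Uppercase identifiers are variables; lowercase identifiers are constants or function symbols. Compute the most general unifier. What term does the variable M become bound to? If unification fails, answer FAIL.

Decompose pair/2: pair(M,7) = pair(1,5),  7 = 7.
Decompose pair/2: M = 1,  7 = 5.
Bind M := 1; no other remaining equation mentions M.
Clash: constants 7 and 5 differ; no unifier exists.

FAIL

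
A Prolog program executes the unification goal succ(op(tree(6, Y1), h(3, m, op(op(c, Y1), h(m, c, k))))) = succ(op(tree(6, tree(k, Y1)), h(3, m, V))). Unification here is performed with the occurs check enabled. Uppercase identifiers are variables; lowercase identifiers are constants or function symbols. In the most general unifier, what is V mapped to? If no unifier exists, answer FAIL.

FAIL

Decompose succ/1: op(tree(6, Y1), h(3, m, op(op(c, Y1), h(m, c, k)))) = op(tree(6, tree(k, Y1)), h(3, m, V)).
Decompose op/2: tree(6, Y1) = tree(6, tree(k, Y1)),  h(3, m, op(op(c, Y1), h(m, c, k))) = h(3, m, V).
Decompose tree/2: 6 = 6,  Y1 = tree(k, Y1).
Delete trivial equation 6 = 6.
Occurs check fails: Y1 occurs in tree(k, Y1); the equation Y1 = tree(k, Y1) has no finite solution.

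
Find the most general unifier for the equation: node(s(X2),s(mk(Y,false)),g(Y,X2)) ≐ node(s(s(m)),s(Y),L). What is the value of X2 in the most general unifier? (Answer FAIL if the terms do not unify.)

Decompose node/3: s(X2) ≐ s(s(m)),  s(mk(Y,false)) ≐ s(Y),  g(Y,X2) ≐ L.
Decompose s/1: X2 ≐ s(m).
Bind X2 := s(m); substituting into the one remaining equation that mentions X2 gives: g(Y,s(m)) ≐ L.
Decompose s/1: mk(Y,false) ≐ Y.
Occurs check fails: Y occurs in mk(Y,false); the equation Y ≐ mk(Y,false) has no finite solution.

FAIL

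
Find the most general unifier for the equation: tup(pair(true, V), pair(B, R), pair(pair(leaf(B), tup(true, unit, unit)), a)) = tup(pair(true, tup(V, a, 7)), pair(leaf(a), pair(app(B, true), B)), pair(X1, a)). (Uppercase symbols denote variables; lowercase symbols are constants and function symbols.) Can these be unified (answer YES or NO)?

NO

Decompose tup/3: pair(true, V) = pair(true, tup(V, a, 7)),  pair(B, R) = pair(leaf(a), pair(app(B, true), B)),  pair(pair(leaf(B), tup(true, unit, unit)), a) = pair(X1, a).
Decompose pair/2: true = true,  V = tup(V, a, 7).
Delete trivial equation true = true.
Occurs check fails: V occurs in tup(V, a, 7); the equation V = tup(V, a, 7) has no finite solution.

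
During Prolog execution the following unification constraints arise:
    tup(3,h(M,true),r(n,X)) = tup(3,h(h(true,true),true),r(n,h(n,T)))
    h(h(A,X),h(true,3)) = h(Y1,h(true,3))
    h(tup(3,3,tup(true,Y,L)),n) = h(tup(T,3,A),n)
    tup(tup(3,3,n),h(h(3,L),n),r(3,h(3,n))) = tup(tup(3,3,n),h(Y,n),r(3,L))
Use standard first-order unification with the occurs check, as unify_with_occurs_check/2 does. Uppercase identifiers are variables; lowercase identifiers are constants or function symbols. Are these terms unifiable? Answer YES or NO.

Decompose tup/3: 3 = 3,  h(M,true) = h(h(true,true),true),  r(n,X) = r(n,h(n,T)).
Delete trivial equation 3 = 3.
Decompose h/2: M = h(true,true),  true = true.
Bind M := h(true,true); no other remaining equation mentions M.
Delete trivial equation true = true.
Decompose r/2: n = n,  X = h(n,T).
Delete trivial equation n = n.
Bind X := h(n,T); substituting into the one remaining equation that mentions X gives: h(h(A,h(n,T)),h(true,3)) = h(Y1,h(true,3)).
Decompose h/2: h(A,h(n,T)) = Y1,  h(true,3) = h(true,3).
Bind Y1 := h(A,h(n,T)); no other remaining equation mentions Y1.
Delete trivial equation h(true,3) = h(true,3).
Decompose h/2: tup(3,3,tup(true,Y,L)) = tup(T,3,A),  n = n.
Decompose tup/3: 3 = T,  3 = 3,  tup(true,Y,L) = A.
Bind T := 3; no other remaining equation mentions T. Substituting into the earlier bindings gives X := h(n,3), Y1 := h(A,h(n,3)).
Delete trivial equation 3 = 3.
Bind A := tup(true,Y,L); no other remaining equation mentions A. Substituting into the earlier binding gives Y1 := h(tup(true,Y,L),h(n,3)).
Delete trivial equation n = n.
Decompose tup/3: tup(3,3,n) = tup(3,3,n),  h(h(3,L),n) = h(Y,n),  r(3,h(3,n)) = r(3,L).
Delete trivial equation tup(3,3,n) = tup(3,3,n).
Decompose h/2: h(3,L) = Y,  n = n.
Bind Y := h(3,L); no other remaining equation mentions Y. Substituting into the earlier bindings gives Y1 := h(tup(true,h(3,L),L),h(n,3)), A := tup(true,h(3,L),L).
Delete trivial equation n = n.
Decompose r/2: 3 = 3,  h(3,n) = L.
Delete trivial equation 3 = 3.
Bind L := h(3,n). Substituting into the earlier bindings gives Y1 := h(tup(true,h(3,h(3,n)),h(3,n)),h(n,3)), A := tup(true,h(3,h(3,n)),h(3,n)), Y := h(3,h(3,n)).
No equations remain and no clash or occurs-check failure arose, so a unifier exists.

YES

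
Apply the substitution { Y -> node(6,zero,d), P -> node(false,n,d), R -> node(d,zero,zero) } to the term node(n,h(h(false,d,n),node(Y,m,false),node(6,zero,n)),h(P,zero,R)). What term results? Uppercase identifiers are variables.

node(n,h(h(false,d,n),node(node(6,zero,d),m,false),node(6,zero,n)),h(node(false,n,d),zero,node(d,zero,zero)))

Replace each occurrence of Y with node(6,zero,d).
Replace each occurrence of P with node(false,n,d).
Replace each occurrence of R with node(d,zero,zero).
Result: node(n,h(h(false,d,n),node(node(6,zero,d),m,false),node(6,zero,n)),h(node(false,n,d),zero,node(d,zero,zero))).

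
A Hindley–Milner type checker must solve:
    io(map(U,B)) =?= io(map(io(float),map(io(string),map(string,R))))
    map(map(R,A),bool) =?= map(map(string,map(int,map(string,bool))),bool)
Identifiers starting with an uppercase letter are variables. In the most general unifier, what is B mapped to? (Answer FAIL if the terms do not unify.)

map(io(string),map(string,string))

Decompose io/1: map(U,B) =?= map(io(float),map(io(string),map(string,R))).
Decompose map/2: U =?= io(float),  B =?= map(io(string),map(string,R)).
Bind U := io(float); no other remaining equation mentions U.
Bind B := map(io(string),map(string,R)); no other remaining equation mentions B.
Decompose map/2: map(R,A) =?= map(string,map(int,map(string,bool))),  bool =?= bool.
Decompose map/2: R =?= string,  A =?= map(int,map(string,bool)).
Bind R := string; no other remaining equation mentions R. Substituting into the earlier binding gives B := map(io(string),map(string,string)).
Bind A := map(int,map(string,bool)); no other remaining equation mentions A.
Delete trivial equation bool =?= bool.
MGU = { U -> io(float), B -> map(io(string),map(string,string)), R -> string, A -> map(int,map(string,bool)) }, so B -> map(io(string),map(string,string)).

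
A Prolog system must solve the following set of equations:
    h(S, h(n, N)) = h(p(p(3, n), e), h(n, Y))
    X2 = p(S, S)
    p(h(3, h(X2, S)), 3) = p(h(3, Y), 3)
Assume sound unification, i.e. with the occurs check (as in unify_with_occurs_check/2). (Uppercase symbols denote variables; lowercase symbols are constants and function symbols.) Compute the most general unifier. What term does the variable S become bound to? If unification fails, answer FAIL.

Decompose h/2: S = p(p(3, n), e),  h(n, N) = h(n, Y).
Bind S := p(p(3, n), e); substituting into the 2 remaining equations that mention S gives: X2 = p(p(p(3, n), e), p(p(3, n), e)),  p(h(3, h(X2, p(p(3, n), e))), 3) = p(h(3, Y), 3).
Decompose h/2: n = n,  N = Y.
Delete trivial equation n = n.
Bind N := Y; no other remaining equation mentions N.
Bind X2 := p(p(p(3, n), e), p(p(3, n), e)); substituting into the remaining equation gives: p(h(3, h(p(p(p(3, n), e), p(p(3, n), e)), p(p(3, n), e))), 3) = p(h(3, Y), 3).
Decompose p/2: h(3, h(p(p(p(3, n), e), p(p(3, n), e)), p(p(3, n), e))) = h(3, Y),  3 = 3.
Decompose h/2: 3 = 3,  h(p(p(p(3, n), e), p(p(3, n), e)), p(p(3, n), e)) = Y.
Delete trivial equation 3 = 3.
Bind Y := h(p(p(p(3, n), e), p(p(3, n), e)), p(p(3, n), e)); no other remaining equation mentions Y. Substituting into the earlier binding gives N := h(p(p(p(3, n), e), p(p(3, n), e)), p(p(3, n), e)).
Delete trivial equation 3 = 3.
MGU = { S -> p(p(3, n), e), N -> h(p(p(p(3, n), e), p(p(3, n), e)), p(p(3, n), e)), X2 -> p(p(p(3, n), e), p(p(3, n), e)), Y -> h(p(p(p(3, n), e), p(p(3, n), e)), p(p(3, n), e)) }, so S -> p(p(3, n), e).

p(p(3, n), e)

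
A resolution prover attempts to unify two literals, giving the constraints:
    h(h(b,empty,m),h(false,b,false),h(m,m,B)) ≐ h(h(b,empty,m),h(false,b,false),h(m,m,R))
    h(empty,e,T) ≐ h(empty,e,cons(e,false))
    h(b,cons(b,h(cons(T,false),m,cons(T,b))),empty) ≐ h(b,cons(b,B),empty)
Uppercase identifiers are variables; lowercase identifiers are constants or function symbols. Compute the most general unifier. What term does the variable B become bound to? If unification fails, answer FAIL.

h(cons(cons(e,false),false),m,cons(cons(e,false),b))

Decompose h/3: h(b,empty,m) ≐ h(b,empty,m),  h(false,b,false) ≐ h(false,b,false),  h(m,m,B) ≐ h(m,m,R).
Delete trivial equation h(b,empty,m) ≐ h(b,empty,m).
Delete trivial equation h(false,b,false) ≐ h(false,b,false).
Decompose h/3: m ≐ m,  m ≐ m,  B ≐ R.
Delete trivial equation m ≐ m.
Delete trivial equation m ≐ m.
Bind B := R; substituting into the one remaining equation that mentions B gives: h(b,cons(b,h(cons(T,false),m,cons(T,b))),empty) ≐ h(b,cons(b,R),empty).
Decompose h/3: empty ≐ empty,  e ≐ e,  T ≐ cons(e,false).
Delete trivial equation empty ≐ empty.
Delete trivial equation e ≐ e.
Bind T := cons(e,false); substituting into the remaining equation gives: h(b,cons(b,h(cons(cons(e,false),false),m,cons(cons(e,false),b))),empty) ≐ h(b,cons(b,R),empty).
Decompose h/3: b ≐ b,  cons(b,h(cons(cons(e,false),false),m,cons(cons(e,false),b))) ≐ cons(b,R),  empty ≐ empty.
Delete trivial equation b ≐ b.
Decompose cons/2: b ≐ b,  h(cons(cons(e,false),false),m,cons(cons(e,false),b)) ≐ R.
Delete trivial equation b ≐ b.
Bind R := h(cons(cons(e,false),false),m,cons(cons(e,false),b)); no other remaining equation mentions R. Substituting into the earlier binding gives B := h(cons(cons(e,false),false),m,cons(cons(e,false),b)).
Delete trivial equation empty ≐ empty.
MGU = { B -> h(cons(cons(e,false),false),m,cons(cons(e,false),b)), T -> cons(e,false), R -> h(cons(cons(e,false),false),m,cons(cons(e,false),b)) }, so B -> h(cons(cons(e,false),false),m,cons(cons(e,false),b)).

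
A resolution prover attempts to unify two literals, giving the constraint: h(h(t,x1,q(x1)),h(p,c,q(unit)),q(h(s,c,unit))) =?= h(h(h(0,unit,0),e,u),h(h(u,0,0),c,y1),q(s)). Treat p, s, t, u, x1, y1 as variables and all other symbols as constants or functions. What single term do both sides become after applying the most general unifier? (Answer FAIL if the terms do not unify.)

FAIL

Decompose h/3: h(t,x1,q(x1)) =?= h(h(0,unit,0),e,u),  h(p,c,q(unit)) =?= h(h(u,0,0),c,y1),  q(h(s,c,unit)) =?= q(s).
Decompose h/3: t =?= h(0,unit,0),  x1 =?= e,  q(x1) =?= u.
Bind t := h(0,unit,0); no other remaining equation mentions t.
Bind x1 := e; substituting into the one remaining equation that mentions x1 gives: q(e) =?= u.
Bind u := q(e); substituting into the one remaining equation that mentions u gives: h(p,c,q(unit)) =?= h(h(q(e),0,0),c,y1).
Decompose h/3: p =?= h(q(e),0,0),  c =?= c,  q(unit) =?= y1.
Bind p := h(q(e),0,0); no other remaining equation mentions p.
Delete trivial equation c =?= c.
Bind y1 := q(unit); no other remaining equation mentions y1.
Decompose q/1: h(s,c,unit) =?= s.
Occurs check fails: s occurs in h(s,c,unit); the equation s =?= h(s,c,unit) has no finite solution.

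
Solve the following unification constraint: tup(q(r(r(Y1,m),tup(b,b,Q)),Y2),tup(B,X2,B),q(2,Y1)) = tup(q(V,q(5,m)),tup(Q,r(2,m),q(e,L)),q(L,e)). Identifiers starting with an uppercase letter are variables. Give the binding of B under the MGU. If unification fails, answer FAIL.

Decompose tup/3: q(r(r(Y1,m),tup(b,b,Q)),Y2) = q(V,q(5,m)),  tup(B,X2,B) = tup(Q,r(2,m),q(e,L)),  q(2,Y1) = q(L,e).
Decompose q/2: r(r(Y1,m),tup(b,b,Q)) = V,  Y2 = q(5,m).
Bind V := r(r(Y1,m),tup(b,b,Q)); no other remaining equation mentions V.
Bind Y2 := q(5,m); no other remaining equation mentions Y2.
Decompose tup/3: B = Q,  X2 = r(2,m),  B = q(e,L).
Bind B := Q; substituting into the one remaining equation that mentions B gives: Q = q(e,L).
Bind X2 := r(2,m); no other remaining equation mentions X2.
Bind Q := q(e,L); no other remaining equation mentions Q. Substituting into the earlier bindings gives V := r(r(Y1,m),tup(b,b,q(e,L))), B := q(e,L).
Decompose q/2: 2 = L,  Y1 = e.
Bind L := 2; no other remaining equation mentions L. Substituting into the earlier bindings gives V := r(r(Y1,m),tup(b,b,q(e,2))), B := q(e,2), Q := q(e,2).
Bind Y1 := e. Substituting into the earlier binding gives V := r(r(e,m),tup(b,b,q(e,2))).
MGU = { V -> r(r(e,m),tup(b,b,q(e,2))), Y2 -> q(5,m), B -> q(e,2), X2 -> r(2,m), Q -> q(e,2), L -> 2, Y1 -> e }, so B -> q(e,2).

q(e,2)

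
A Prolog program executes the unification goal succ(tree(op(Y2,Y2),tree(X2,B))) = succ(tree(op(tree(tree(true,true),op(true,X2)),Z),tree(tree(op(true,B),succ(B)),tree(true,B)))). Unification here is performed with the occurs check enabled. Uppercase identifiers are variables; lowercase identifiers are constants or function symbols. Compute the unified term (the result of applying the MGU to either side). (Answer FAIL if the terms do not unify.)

FAIL

Decompose succ/1: tree(op(Y2,Y2),tree(X2,B)) = tree(op(tree(tree(true,true),op(true,X2)),Z),tree(tree(op(true,B),succ(B)),tree(true,B))).
Decompose tree/2: op(Y2,Y2) = op(tree(tree(true,true),op(true,X2)),Z),  tree(X2,B) = tree(tree(op(true,B),succ(B)),tree(true,B)).
Decompose op/2: Y2 = tree(tree(true,true),op(true,X2)),  Y2 = Z.
Bind Y2 := tree(tree(true,true),op(true,X2)); substituting into the one remaining equation that mentions Y2 gives: tree(tree(true,true),op(true,X2)) = Z.
Bind Z := tree(tree(true,true),op(true,X2)); no other remaining equation mentions Z.
Decompose tree/2: X2 = tree(op(true,B),succ(B)),  B = tree(true,B).
Bind X2 := tree(op(true,B),succ(B)); no other remaining equation mentions X2. Substituting into the earlier bindings gives Y2 := tree(tree(true,true),op(true,tree(op(true,B),succ(B)))), Z := tree(tree(true,true),op(true,tree(op(true,B),succ(B)))).
Occurs check fails: B occurs in tree(true,B); the equation B = tree(true,B) has no finite solution.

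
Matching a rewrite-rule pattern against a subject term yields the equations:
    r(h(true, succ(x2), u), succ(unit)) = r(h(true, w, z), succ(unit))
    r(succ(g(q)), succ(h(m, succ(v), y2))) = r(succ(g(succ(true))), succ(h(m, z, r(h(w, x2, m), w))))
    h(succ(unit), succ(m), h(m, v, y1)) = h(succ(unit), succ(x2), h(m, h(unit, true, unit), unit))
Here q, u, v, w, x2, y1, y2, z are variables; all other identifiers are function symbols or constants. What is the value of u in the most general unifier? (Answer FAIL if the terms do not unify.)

Decompose r/2: h(true, succ(x2), u) = h(true, w, z),  succ(unit) = succ(unit).
Decompose h/3: true = true,  succ(x2) = w,  u = z.
Delete trivial equation true = true.
Bind w := succ(x2); substituting into the one remaining equation that mentions w gives: r(succ(g(q)), succ(h(m, succ(v), y2))) = r(succ(g(succ(true))), succ(h(m, z, r(h(succ(x2), x2, m), succ(x2))))).
Bind u := z; no other remaining equation mentions u.
Delete trivial equation succ(unit) = succ(unit).
Decompose r/2: succ(g(q)) = succ(g(succ(true))),  succ(h(m, succ(v), y2)) = succ(h(m, z, r(h(succ(x2), x2, m), succ(x2)))).
Decompose succ/1: g(q) = g(succ(true)).
Decompose g/1: q = succ(true).
Bind q := succ(true); no other remaining equation mentions q.
Decompose succ/1: h(m, succ(v), y2) = h(m, z, r(h(succ(x2), x2, m), succ(x2))).
Decompose h/3: m = m,  succ(v) = z,  y2 = r(h(succ(x2), x2, m), succ(x2)).
Delete trivial equation m = m.
Bind z := succ(v); no other remaining equation mentions z. Substituting into the earlier binding gives u := succ(v).
Bind y2 := r(h(succ(x2), x2, m), succ(x2)); no other remaining equation mentions y2.
Decompose h/3: succ(unit) = succ(unit),  succ(m) = succ(x2),  h(m, v, y1) = h(m, h(unit, true, unit), unit).
Delete trivial equation succ(unit) = succ(unit).
Decompose succ/1: m = x2.
Bind x2 := m; no other remaining equation mentions x2. Substituting into the earlier bindings gives w := succ(m), y2 := r(h(succ(m), m, m), succ(m)).
Decompose h/3: m = m,  v = h(unit, true, unit),  y1 = unit.
Delete trivial equation m = m.
Bind v := h(unit, true, unit); no other remaining equation mentions v. Substituting into the earlier bindings gives u := succ(h(unit, true, unit)), z := succ(h(unit, true, unit)).
Bind y1 := unit.
MGU = { w -> succ(m), u -> succ(h(unit, true, unit)), q -> succ(true), z -> succ(h(unit, true, unit)), y2 -> r(h(succ(m), m, m), succ(m)), x2 -> m, v -> h(unit, true, unit), y1 -> unit }, so u -> succ(h(unit, true, unit)).

succ(h(unit, true, unit))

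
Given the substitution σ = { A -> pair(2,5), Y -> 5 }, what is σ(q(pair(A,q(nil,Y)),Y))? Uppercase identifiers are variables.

Replace each occurrence of A with pair(2,5).
Replace each occurrence of Y with 5.
Result: q(pair(pair(2,5),q(nil,5)),5).

q(pair(pair(2,5),q(nil,5)),5)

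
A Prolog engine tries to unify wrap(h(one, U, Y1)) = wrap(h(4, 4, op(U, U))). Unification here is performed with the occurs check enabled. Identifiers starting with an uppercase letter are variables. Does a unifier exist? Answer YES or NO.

NO

Decompose wrap/1: h(one, U, Y1) = h(4, 4, op(U, U)).
Decompose h/3: one = 4,  U = 4,  Y1 = op(U, U).
Clash: constants one and 4 differ; no unifier exists.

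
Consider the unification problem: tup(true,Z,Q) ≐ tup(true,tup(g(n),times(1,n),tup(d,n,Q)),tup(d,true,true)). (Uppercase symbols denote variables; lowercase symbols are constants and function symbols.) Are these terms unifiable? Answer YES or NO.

YES

Decompose tup/3: true ≐ true,  Z ≐ tup(g(n),times(1,n),tup(d,n,Q)),  Q ≐ tup(d,true,true).
Delete trivial equation true ≐ true.
Bind Z := tup(g(n),times(1,n),tup(d,n,Q)); no other remaining equation mentions Z.
Bind Q := tup(d,true,true). Substituting into the earlier binding gives Z := tup(g(n),times(1,n),tup(d,n,tup(d,true,true))).
No equations remain and no clash or occurs-check failure arose, so a unifier exists.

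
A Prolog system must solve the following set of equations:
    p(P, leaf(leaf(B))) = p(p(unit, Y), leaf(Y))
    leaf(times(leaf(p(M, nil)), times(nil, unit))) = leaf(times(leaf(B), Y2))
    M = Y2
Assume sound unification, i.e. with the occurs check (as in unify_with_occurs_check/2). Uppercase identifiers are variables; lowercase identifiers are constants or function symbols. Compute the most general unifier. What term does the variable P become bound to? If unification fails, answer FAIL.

Decompose p/2: P = p(unit, Y),  leaf(leaf(B)) = leaf(Y).
Bind P := p(unit, Y); no other remaining equation mentions P.
Decompose leaf/1: leaf(B) = Y.
Bind Y := leaf(B); no other remaining equation mentions Y. Substituting into the earlier binding gives P := p(unit, leaf(B)).
Decompose leaf/1: times(leaf(p(M, nil)), times(nil, unit)) = times(leaf(B), Y2).
Decompose times/2: leaf(p(M, nil)) = leaf(B),  times(nil, unit) = Y2.
Decompose leaf/1: p(M, nil) = B.
Bind B := p(M, nil); no other remaining equation mentions B. Substituting into the earlier bindings gives P := p(unit, leaf(p(M, nil))), Y := leaf(p(M, nil)).
Bind Y2 := times(nil, unit); substituting into the remaining equation gives: M = times(nil, unit).
Bind M := times(nil, unit). Substituting into the earlier bindings gives P := p(unit, leaf(p(times(nil, unit), nil))), Y := leaf(p(times(nil, unit), nil)), B := p(times(nil, unit), nil).
MGU = { P ↦ p(unit, leaf(p(times(nil, unit), nil))), Y ↦ leaf(p(times(nil, unit), nil)), B ↦ p(times(nil, unit), nil), Y2 ↦ times(nil, unit), M ↦ times(nil, unit) }, so P ↦ p(unit, leaf(p(times(nil, unit), nil))).

p(unit, leaf(p(times(nil, unit), nil)))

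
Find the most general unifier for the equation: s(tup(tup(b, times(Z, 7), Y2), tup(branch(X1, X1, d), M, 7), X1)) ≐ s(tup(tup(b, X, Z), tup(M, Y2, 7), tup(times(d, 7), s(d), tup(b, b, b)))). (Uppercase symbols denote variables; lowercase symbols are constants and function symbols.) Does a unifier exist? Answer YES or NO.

Decompose s/1: tup(tup(b, times(Z, 7), Y2), tup(branch(X1, X1, d), M, 7), X1) ≐ tup(tup(b, X, Z), tup(M, Y2, 7), tup(times(d, 7), s(d), tup(b, b, b))).
Decompose tup/3: tup(b, times(Z, 7), Y2) ≐ tup(b, X, Z),  tup(branch(X1, X1, d), M, 7) ≐ tup(M, Y2, 7),  X1 ≐ tup(times(d, 7), s(d), tup(b, b, b)).
Decompose tup/3: b ≐ b,  times(Z, 7) ≐ X,  Y2 ≐ Z.
Delete trivial equation b ≐ b.
Bind X := times(Z, 7); no other remaining equation mentions X.
Bind Y2 := Z; substituting into the one remaining equation that mentions Y2 gives: tup(branch(X1, X1, d), M, 7) ≐ tup(M, Z, 7).
Decompose tup/3: branch(X1, X1, d) ≐ M,  M ≐ Z,  7 ≐ 7.
Bind M := branch(X1, X1, d); substituting into the one remaining equation that mentions M gives: branch(X1, X1, d) ≐ Z.
Bind Z := branch(X1, X1, d); no other remaining equation mentions Z. Substituting into the earlier bindings gives X := times(branch(X1, X1, d), 7), Y2 := branch(X1, X1, d).
Delete trivial equation 7 ≐ 7.
Bind X1 := tup(times(d, 7), s(d), tup(b, b, b)). Substituting into the earlier bindings gives X := times(branch(tup(times(d, 7), s(d), tup(b, b, b)), tup(times(d, 7), s(d), tup(b, b, b)), d), 7), Y2 := branch(tup(times(d, 7), s(d), tup(b, b, b)), tup(times(d, 7), s(d), tup(b, b, b)), d), M := branch(tup(times(d, 7), s(d), tup(b, b, b)), tup(times(d, 7), s(d), tup(b, b, b)), d), Z := branch(tup(times(d, 7), s(d), tup(b, b, b)), tup(times(d, 7), s(d), tup(b, b, b)), d).
No equations remain and no clash or occurs-check failure arose, so a unifier exists.

YES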